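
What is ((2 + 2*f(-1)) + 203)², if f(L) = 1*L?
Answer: 41209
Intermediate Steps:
f(L) = L
((2 + 2*f(-1)) + 203)² = ((2 + 2*(-1)) + 203)² = ((2 - 2) + 203)² = (0 + 203)² = 203² = 41209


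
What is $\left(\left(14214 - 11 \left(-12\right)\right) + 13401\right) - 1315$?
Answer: $26432$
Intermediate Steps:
$\left(\left(14214 - 11 \left(-12\right)\right) + 13401\right) - 1315 = \left(\left(14214 - -132\right) + 13401\right) - 1315 = \left(\left(14214 + 132\right) + 13401\right) - 1315 = \left(14346 + 13401\right) - 1315 = 27747 - 1315 = 26432$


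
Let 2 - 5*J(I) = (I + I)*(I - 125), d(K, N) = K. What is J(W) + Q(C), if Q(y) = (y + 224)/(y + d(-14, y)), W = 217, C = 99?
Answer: -39907/5 ≈ -7981.4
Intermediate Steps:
J(I) = 2/5 - 2*I*(-125 + I)/5 (J(I) = 2/5 - (I + I)*(I - 125)/5 = 2/5 - 2*I*(-125 + I)/5)
Q(y) = (224 + y)/(-14 + y) (Q(y) = (y + 224)/(y - 14) = (224 + y)/(-14 + y))
J(W) + Q(C) = (2/5 + 50*217 - 2/5*217**2) + (224 + 99)/(-14 + 99) = (2/5 + 10850 - 2/5*47089) + 323/85 = (2/5 + 10850 - 94178/5) + (1/85)*323 = -39926/5 + 19/5 = -39907/5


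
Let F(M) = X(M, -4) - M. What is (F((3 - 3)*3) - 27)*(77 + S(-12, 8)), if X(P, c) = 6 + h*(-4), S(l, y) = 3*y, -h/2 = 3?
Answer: 303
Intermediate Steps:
h = -6 (h = -2*3 = -6)
X(P, c) = 30 (X(P, c) = 6 - 6*(-4) = 6 + 24 = 30)
F(M) = 30 - M
(F((3 - 3)*3) - 27)*(77 + S(-12, 8)) = ((30 - (3 - 3)*3) - 27)*(77 + 3*8) = ((30 - 0*3) - 27)*(77 + 24) = ((30 - 1*0) - 27)*101 = ((30 + 0) - 27)*101 = (30 - 27)*101 = 3*101 = 303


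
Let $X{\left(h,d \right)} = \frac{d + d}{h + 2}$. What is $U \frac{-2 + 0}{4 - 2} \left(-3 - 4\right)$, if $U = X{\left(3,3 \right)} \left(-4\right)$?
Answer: $- \frac{168}{5} \approx -33.6$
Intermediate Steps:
$X{\left(h,d \right)} = \frac{2 d}{2 + h}$
$U = - \frac{24}{5}$ ($U = 2 \cdot 3 \frac{1}{2 + 3} \left(-4\right) = 2 \cdot 3 \cdot \frac{1}{5} \left(-4\right) = \frac{6}{5} \left(-4\right) = - \frac{24}{5} \approx -4.8$)
$U \frac{-2 + 0}{4 - 2} \left(-3 - 4\right) = - \frac{24 \frac{-2 + 0}{4 - 2}}{5} \left(-3 - 4\right) = - \frac{24 \left(- \frac{2}{2}\right)}{5} \left(-7\right) = - \frac{24 \left(\left(-2\right) \frac{1}{2}\right)}{5} \left(-7\right) = \left(- \frac{24}{5}\right) \left(-1\right) \left(-7\right) = \frac{24}{5} \left(-7\right) = - \frac{168}{5}$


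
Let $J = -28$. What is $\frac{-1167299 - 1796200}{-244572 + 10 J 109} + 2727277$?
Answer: $\frac{750255047983}{275092} \approx 2.7273 \cdot 10^{6}$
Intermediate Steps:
$\frac{-1167299 - 1796200}{-244572 + 10 J 109} + 2727277 = \frac{-1167299 - 1796200}{-244572 + 10 \left(-28\right) 109} + 2727277 = - \frac{2963499}{-244572 - 30520} + 2727277 = - \frac{2963499}{-275092} + 2727277 = \left(-2963499\right) \left(- \frac{1}{275092}\right) + 2727277 = \frac{2963499}{275092} + 2727277 = \frac{750255047983}{275092}$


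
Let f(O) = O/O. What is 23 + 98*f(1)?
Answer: 121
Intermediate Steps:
f(O) = 1
23 + 98*f(1) = 23 + 98*1 = 23 + 98 = 121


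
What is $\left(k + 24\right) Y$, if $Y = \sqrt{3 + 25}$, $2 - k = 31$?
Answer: $- 10 \sqrt{7} \approx -26.458$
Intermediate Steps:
$k = -29$ ($k = 2 - 31 = -29$)
$Y = 2 \sqrt{7}$ ($Y = \sqrt{28} = 2 \sqrt{7} \approx 5.2915$)
$\left(k + 24\right) Y = \left(-29 + 24\right) 2 \sqrt{7} = - 5 \cdot 2 \sqrt{7} = - 10 \sqrt{7}$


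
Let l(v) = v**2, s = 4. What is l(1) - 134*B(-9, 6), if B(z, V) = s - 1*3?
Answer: -133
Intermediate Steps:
B(z, V) = 1 (B(z, V) = 4 - 1*3 = 4 - 3 = 1)
l(1) - 134*B(-9, 6) = 1**2 - 134*1 = 1 - 134 = -133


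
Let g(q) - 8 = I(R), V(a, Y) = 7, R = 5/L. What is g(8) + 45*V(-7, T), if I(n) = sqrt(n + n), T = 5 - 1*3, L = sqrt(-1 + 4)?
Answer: 323 + 3**(3/4)*sqrt(10)/3 ≈ 325.40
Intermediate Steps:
L = sqrt(3) ≈ 1.7320
T = 2 (T = 5 - 3 = 2)
R = 5*sqrt(3)/3 (R = 5/(sqrt(3)) = 5*(sqrt(3)/3) = 5*sqrt(3)/3 ≈ 2.8868)
I(n) = sqrt(2)*sqrt(n) (I(n) = sqrt(2*n) = sqrt(2)*sqrt(n))
g(q) = 8 + 3**(3/4)*sqrt(10)/3 (g(q) = 8 + sqrt(2)*sqrt(5*sqrt(3)/3) = 8 + sqrt(2)*(3**(3/4)*(3*sqrt(5))/9) = 8 + 3**(3/4)*sqrt(10)/3)
g(8) + 45*V(-7, T) = (8 + 3**(3/4)*sqrt(10)/3) + 45*7 = (8 + 3**(3/4)*sqrt(10)/3) + 315 = 323 + 3**(3/4)*sqrt(10)/3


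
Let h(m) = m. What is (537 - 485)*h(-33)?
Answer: -1716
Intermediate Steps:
(537 - 485)*h(-33) = (537 - 485)*(-33) = 52*(-33) = -1716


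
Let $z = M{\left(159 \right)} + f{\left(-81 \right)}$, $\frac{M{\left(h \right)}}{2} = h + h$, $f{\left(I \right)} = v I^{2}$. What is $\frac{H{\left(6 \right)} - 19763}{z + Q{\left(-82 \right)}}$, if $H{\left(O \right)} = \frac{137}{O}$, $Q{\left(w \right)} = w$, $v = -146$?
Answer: $\frac{118441}{5744112} \approx 0.02062$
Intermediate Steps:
$f{\left(I \right)} = - 146 I^{2}$
$M{\left(h \right)} = 4 h$ ($M{\left(h \right)} = 2 \left(h + h\right) = 2 \cdot 2 h = 4 h$)
$z = -957270$ ($z = 4 \cdot 159 - 146 \left(-81\right)^{2} = 636 - 957906 = -957270$)
$\frac{H{\left(6 \right)} - 19763}{z + Q{\left(-82 \right)}} = \frac{\frac{137}{6} - 19763}{-957270 - 82} = \frac{137 \cdot \frac{1}{6} - 19763}{-957352} = \left(\frac{137}{6} - 19763\right) \left(- \frac{1}{957352}\right) = \left(- \frac{118441}{6}\right) \left(- \frac{1}{957352}\right) = \frac{118441}{5744112}$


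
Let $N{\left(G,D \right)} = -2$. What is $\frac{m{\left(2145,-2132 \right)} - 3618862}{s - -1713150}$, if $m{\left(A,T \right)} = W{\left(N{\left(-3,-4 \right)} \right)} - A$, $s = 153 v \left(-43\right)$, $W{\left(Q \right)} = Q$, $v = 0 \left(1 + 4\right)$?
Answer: $- \frac{1207003}{571050} \approx -2.1137$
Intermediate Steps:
$v = 0$ ($v = 0 \cdot 5 = 0$)
$s = 0$ ($s = 153 \cdot 0 \left(-43\right) = 0 \left(-43\right) = 0$)
$m{\left(A,T \right)} = -2 - A$
$\frac{m{\left(2145,-2132 \right)} - 3618862}{s - -1713150} = \frac{\left(-2 - 2145\right) - 3618862}{0 - -1713150} = \frac{\left(-2 - 2145\right) - 3618862}{0 + 1713150} = \frac{-2147 - 3618862}{1713150} = \left(-3621009\right) \frac{1}{1713150} = - \frac{1207003}{571050}$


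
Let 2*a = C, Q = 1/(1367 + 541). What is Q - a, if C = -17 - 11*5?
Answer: 68689/1908 ≈ 36.001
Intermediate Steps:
Q = 1/1908 ≈ 0.00052411
C = -72 (C = -17 - 55 = -72)
a = -36 (a = (½)*(-72) = -36)
Q - a = 1/1908 - 1*(-36) = 1/1908 + 36 = 68689/1908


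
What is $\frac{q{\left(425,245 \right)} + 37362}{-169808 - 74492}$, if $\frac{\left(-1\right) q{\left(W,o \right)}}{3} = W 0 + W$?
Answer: $- \frac{36087}{244300} \approx -0.14772$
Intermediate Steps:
$q{\left(W,o \right)} = - 3 W$ ($q{\left(W,o \right)} = - 3 \left(W 0 + W\right) = - 3 \left(0 + W\right) = - 3 W$)
$\frac{q{\left(425,245 \right)} + 37362}{-169808 - 74492} = \frac{\left(-3\right) 425 + 37362}{-169808 - 74492} = \frac{-1275 + 37362}{-169808 - 74492} = \frac{36087}{-244300} = 36087 \left(- \frac{1}{244300}\right) = - \frac{36087}{244300}$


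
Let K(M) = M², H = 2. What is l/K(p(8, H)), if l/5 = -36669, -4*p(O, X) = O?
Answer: -183345/4 ≈ -45836.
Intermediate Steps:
p(O, X) = -O/4
l = -183345 (l = 5*(-36669) = -183345)
l/K(p(8, H)) = -183345/((-¼*8)²) = -183345/((-2)²) = -183345/4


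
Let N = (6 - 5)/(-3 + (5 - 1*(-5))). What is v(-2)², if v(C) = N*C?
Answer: 4/49 ≈ 0.081633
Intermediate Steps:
N = ⅐ (N = 1/(-3 + (5 + 5)) = 1/(-3 + 10) = 1/7 = 1*(⅐) = ⅐ ≈ 0.14286)
v(C) = C/7
v(-2)² = ((⅐)*(-2))² = (-2/7)² = 4/49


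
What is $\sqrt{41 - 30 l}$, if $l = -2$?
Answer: $\sqrt{101} \approx 10.05$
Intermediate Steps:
$\sqrt{41 - 30 l} = \sqrt{41 - -60} = \sqrt{41 + 60} = \sqrt{101}$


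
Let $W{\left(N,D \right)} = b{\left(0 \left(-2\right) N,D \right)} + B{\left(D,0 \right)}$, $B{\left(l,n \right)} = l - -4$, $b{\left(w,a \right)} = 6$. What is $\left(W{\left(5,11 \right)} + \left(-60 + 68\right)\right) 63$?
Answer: $1827$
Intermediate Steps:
$B{\left(l,n \right)} = 4 + l$ ($B{\left(l,n \right)} = l + 4 = 4 + l$)
$W{\left(N,D \right)} = 10 + D$ ($W{\left(N,D \right)} = 6 + \left(4 + D\right) = 10 + D$)
$\left(W{\left(5,11 \right)} + \left(-60 + 68\right)\right) 63 = \left(\left(10 + 11\right) + \left(-60 + 68\right)\right) 63 = \left(21 + 8\right) 63 = 29 \cdot 63 = 1827$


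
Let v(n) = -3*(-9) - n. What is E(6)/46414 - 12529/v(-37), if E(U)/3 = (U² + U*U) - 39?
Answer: -290757335/1485248 ≈ -195.76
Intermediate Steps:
E(U) = -117 + 6*U² (E(U) = 3*((U² + U*U) - 39) = 3*((U² + U²) - 39) = 3*(2*U² - 39) = 3*(-39 + 2*U²) = -117 + 6*U²)
v(n) = 27 - n
E(6)/46414 - 12529/v(-37) = (-117 + 6*6²)/46414 - 12529/(27 - 1*(-37)) = (-117 + 6*36)*(1/46414) - 12529/(27 + 37) = (-117 + 216)*(1/46414) - 12529/64 = 99*(1/46414) - 12529*1/64 = 99/46414 - 12529/64 = -290757335/1485248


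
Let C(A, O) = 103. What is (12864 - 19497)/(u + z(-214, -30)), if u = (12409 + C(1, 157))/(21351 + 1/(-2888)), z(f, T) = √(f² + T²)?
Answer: 615797728525456224/7397688658008157087 - 8406583816189677459*√11674/29590754632032628348 ≈ -30.612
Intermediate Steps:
z(f, T) = √(T² + f²)
u = 36134656/61661687 (u = (12409 + 103)/(21351 + 1/(-2888)) = 12512/(21351 - 1/2888) = 12512/(61661687/2888) = 12512*(2888/61661687) = 36134656/61661687 ≈ 0.58601)
(12864 - 19497)/(u + z(-214, -30)) = (12864 - 19497)/(36134656/61661687 + √((-30)² + (-214)²)) = -6633/(36134656/61661687 + √(900 + 45796)) = -6633/(36134656/61661687 + √46696) = -6633/(36134656/61661687 + 2*√11674)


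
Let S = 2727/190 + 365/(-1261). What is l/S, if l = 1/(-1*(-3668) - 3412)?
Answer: 119795/431282816 ≈ 0.00027776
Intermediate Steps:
S = 3369397/239590 (S = 2727*(1/190) + 365*(-1/1261) = 2727/190 - 365/1261 = 3369397/239590 ≈ 14.063)
l = 1/256 (l = 1/(3668 - 3412) = 1/256 ≈ 0.0039063)
l/S = 1/(256*(3369397/239590)) = (1/256)*(239590/3369397) = 119795/431282816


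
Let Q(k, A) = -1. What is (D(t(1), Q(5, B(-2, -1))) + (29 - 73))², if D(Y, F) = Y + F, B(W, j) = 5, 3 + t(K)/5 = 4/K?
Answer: 1600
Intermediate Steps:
t(K) = -15 + 20/K (t(K) = -15 + 5*(4/K) = -15 + 20/K)
D(Y, F) = F + Y
(D(t(1), Q(5, B(-2, -1))) + (29 - 73))² = ((-1 + (-15 + 20/1)) + (29 - 73))² = ((-1 + (-15 + 20*1)) - 44)² = ((-1 + (-15 + 20)) - 44)² = ((-1 + 5) - 44)² = (4 - 44)² = (-40)² = 1600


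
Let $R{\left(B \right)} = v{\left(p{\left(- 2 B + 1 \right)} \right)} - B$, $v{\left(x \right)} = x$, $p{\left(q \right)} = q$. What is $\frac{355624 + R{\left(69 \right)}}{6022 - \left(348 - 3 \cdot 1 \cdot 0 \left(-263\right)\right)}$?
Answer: $\frac{177709}{2837} \approx 62.64$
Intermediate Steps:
$R{\left(B \right)} = 1 - 3 B$ ($R{\left(B \right)} = \left(- 2 B + 1\right) - B = \left(1 - 2 B\right) - B = 1 - 3 B$)
$\frac{355624 + R{\left(69 \right)}}{6022 - \left(348 - 3 \cdot 1 \cdot 0 \left(-263\right)\right)} = \frac{355624 + \left(1 - 207\right)}{6022 - \left(348 - 3 \cdot 1 \cdot 0 \left(-263\right)\right)} = \frac{355624 + \left(1 - 207\right)}{6022 - \left(348 - 3 \cdot 0 \left(-263\right)\right)} = \frac{355624 - 206}{6022 + \left(0 \left(-263\right) - 348\right)} = \frac{355418}{6022 + \left(0 - 348\right)} = \frac{355418}{6022 - 348} = \frac{355418}{5674} = 355418 \cdot \frac{1}{5674} = \frac{177709}{2837}$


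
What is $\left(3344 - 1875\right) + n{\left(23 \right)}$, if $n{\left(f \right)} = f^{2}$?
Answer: $1998$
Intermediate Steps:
$\left(3344 - 1875\right) + n{\left(23 \right)} = \left(3344 - 1875\right) + 23^{2} = 1469 + 529 = 1998$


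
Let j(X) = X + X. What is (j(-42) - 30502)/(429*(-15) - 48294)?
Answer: 30586/54729 ≈ 0.55886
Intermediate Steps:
j(X) = 2*X
(j(-42) - 30502)/(429*(-15) - 48294) = (2*(-42) - 30502)/(429*(-15) - 48294) = (-84 - 30502)/(-6435 - 48294) = -30586/(-54729) = -30586*(-1/54729) = 30586/54729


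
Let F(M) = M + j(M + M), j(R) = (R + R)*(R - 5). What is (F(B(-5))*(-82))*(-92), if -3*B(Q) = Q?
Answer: -641240/9 ≈ -71249.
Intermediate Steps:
j(R) = 2*R*(-5 + R) (j(R) = (2*R)*(-5 + R) = 2*R*(-5 + R))
B(Q) = -Q/3
F(M) = M + 4*M*(-5 + 2*M) (F(M) = M + 2*(M + M)*(-5 + (M + M)) = M + 2*(2*M)*(-5 + 2*M) = M + 4*M*(-5 + 2*M))
(F(B(-5))*(-82))*(-92) = (((-⅓*(-5))*(-19 + 8*(-⅓*(-5))))*(-82))*(-92) = ((5*(-19 + 8*(5/3))/3)*(-82))*(-92) = ((5*(-19 + 40/3)/3)*(-82))*(-92) = (((5/3)*(-17/3))*(-82))*(-92) = -85/9*(-82)*(-92) = (6970/9)*(-92) = -641240/9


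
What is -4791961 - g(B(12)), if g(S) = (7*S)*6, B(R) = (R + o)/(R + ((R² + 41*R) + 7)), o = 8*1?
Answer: -627747059/131 ≈ -4.7920e+6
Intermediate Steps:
o = 8
B(R) = (8 + R)/(7 + R² + 42*R) (B(R) = (R + 8)/(R + ((R² + 41*R) + 7)) = (8 + R)/(R + (7 + R² + 41*R)) = (8 + R)/(7 + R² + 42*R))
g(S) = 42*S
-4791961 - g(B(12)) = -4791961 - 42*(8 + 12)/(7 + 12² + 42*12) = -4791961 - 42*20/(7 + 144 + 504) = -4791961 - 42*20/655 = -4791961 - 42*(1/655)*20 = -4791961 - 42*4/131 = -4791961 - 1*168/131 = -4791961 - 168/131 = -627747059/131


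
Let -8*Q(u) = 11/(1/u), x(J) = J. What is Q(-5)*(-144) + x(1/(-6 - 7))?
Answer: -12871/13 ≈ -990.08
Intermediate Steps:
Q(u) = -11*u/8 (Q(u) = -11/(8*(1/u)) = -11*u/8)
Q(-5)*(-144) + x(1/(-6 - 7)) = -11/8*(-5)*(-144) + 1/(-6 - 7) = (55/8)*(-144) + 1/(-13) = -990 - 1/13 = -12871/13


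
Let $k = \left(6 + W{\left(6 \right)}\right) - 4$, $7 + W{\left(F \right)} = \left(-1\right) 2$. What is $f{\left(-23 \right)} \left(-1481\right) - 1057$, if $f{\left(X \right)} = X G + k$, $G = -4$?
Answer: $-126942$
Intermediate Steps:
$W{\left(F \right)} = -9$ ($W{\left(F \right)} = -7 - 2 = -9$)
$k = -7$ ($k = \left(6 - 9\right) - 4 = -3 - 4 = -7$)
$f{\left(X \right)} = -7 - 4 X$ ($f{\left(X \right)} = X \left(-4\right) - 7 = - 4 X - 7 = -7 - 4 X$)
$f{\left(-23 \right)} \left(-1481\right) - 1057 = \left(-7 - -92\right) \left(-1481\right) - 1057 = \left(-7 + 92\right) \left(-1481\right) - 1057 = 85 \left(-1481\right) - 1057 = -125885 - 1057 = -126942$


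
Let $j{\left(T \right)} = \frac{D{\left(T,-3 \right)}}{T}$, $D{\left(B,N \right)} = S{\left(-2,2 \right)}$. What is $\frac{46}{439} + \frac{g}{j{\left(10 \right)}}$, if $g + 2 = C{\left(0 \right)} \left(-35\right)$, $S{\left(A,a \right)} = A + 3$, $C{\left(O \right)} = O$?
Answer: $- \frac{8734}{439} \approx -19.895$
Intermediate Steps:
$S{\left(A,a \right)} = 3 + A$
$g = -2$ ($g = -2 + 0 \left(-35\right) = -2 + 0 = -2$)
$D{\left(B,N \right)} = 1$ ($D{\left(B,N \right)} = 3 - 2 = 1$)
$j{\left(T \right)} = \frac{1}{T}$ ($j{\left(T \right)} = 1 \frac{1}{T} = \frac{1}{T}$)
$\frac{46}{439} + \frac{g}{j{\left(10 \right)}} = \frac{46}{439} - \frac{2}{\frac{1}{10}} = 46 \cdot \frac{1}{439} - 2 \frac{1}{\frac{1}{10}} = \frac{46}{439} - 20 = - \frac{8734}{439}$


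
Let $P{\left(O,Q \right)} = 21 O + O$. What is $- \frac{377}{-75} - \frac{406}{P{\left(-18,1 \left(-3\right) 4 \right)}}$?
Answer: $\frac{29957}{4950} \approx 6.0519$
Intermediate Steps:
$P{\left(O,Q \right)} = 22 O$
$- \frac{377}{-75} - \frac{406}{P{\left(-18,1 \left(-3\right) 4 \right)}} = - \frac{377}{-75} - \frac{406}{22 \left(-18\right)} = \left(-377\right) \left(- \frac{1}{75}\right) - \frac{406}{-396} = \frac{377}{75} - - \frac{203}{198} = \frac{377}{75} + \frac{203}{198} = \frac{29957}{4950}$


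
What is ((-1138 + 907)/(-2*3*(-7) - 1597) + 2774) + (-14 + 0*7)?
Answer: 4292031/1555 ≈ 2760.1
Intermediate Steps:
((-1138 + 907)/(-2*3*(-7) - 1597) + 2774) + (-14 + 0*7) = (-231/(-6*(-7) - 1597) + 2774) + (-14 + 0) = (-231/(42 - 1597) + 2774) - 14 = (-231/(-1555) + 2774) - 14 = (-231*(-1/1555) + 2774) - 14 = (231/1555 + 2774) - 14 = 4313801/1555 - 14 = 4292031/1555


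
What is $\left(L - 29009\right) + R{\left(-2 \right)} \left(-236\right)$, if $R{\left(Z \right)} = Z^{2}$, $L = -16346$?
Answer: $-46299$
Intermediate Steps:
$\left(L - 29009\right) + R{\left(-2 \right)} \left(-236\right) = \left(-16346 - 29009\right) + \left(-2\right)^{2} \left(-236\right) = -45355 + 4 \left(-236\right) = -45355 - 944 = -46299$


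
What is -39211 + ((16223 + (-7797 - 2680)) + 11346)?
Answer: -22119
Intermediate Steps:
-39211 + ((16223 + (-7797 - 2680)) + 11346) = -39211 + ((16223 - 10477) + 11346) = -39211 + (5746 + 11346) = -39211 + 17092 = -22119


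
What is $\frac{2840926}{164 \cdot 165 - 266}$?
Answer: $\frac{1420463}{13397} \approx 106.03$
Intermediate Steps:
$\frac{2840926}{164 \cdot 165 - 266} = \frac{2840926}{27060 + \left(-763 + 497\right)} = \frac{2840926}{27060 - 266} = \frac{2840926}{26794} = 2840926 \cdot \frac{1}{26794} = \frac{1420463}{13397}$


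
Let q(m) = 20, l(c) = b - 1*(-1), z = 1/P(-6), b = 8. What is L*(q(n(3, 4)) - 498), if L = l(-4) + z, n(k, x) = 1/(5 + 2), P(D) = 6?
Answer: -13145/3 ≈ -4381.7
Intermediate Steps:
z = 1/6 ≈ 0.16667
l(c) = 9 (l(c) = 8 - 1*(-1) = 8 + 1 = 9)
n(k, x) = 1/7
L = 55/6 (L = 9 + 1/6 = 55/6 ≈ 9.1667)
L*(q(n(3, 4)) - 498) = 55*(20 - 498)/6 = (55/6)*(-478) = -13145/3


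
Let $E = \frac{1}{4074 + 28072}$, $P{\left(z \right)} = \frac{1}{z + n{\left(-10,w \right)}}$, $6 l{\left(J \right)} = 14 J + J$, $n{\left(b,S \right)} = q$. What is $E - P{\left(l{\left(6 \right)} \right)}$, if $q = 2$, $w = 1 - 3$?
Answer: $- \frac{32129}{546482} \approx -0.058792$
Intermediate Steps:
$w = -2$
$n{\left(b,S \right)} = 2$
$l{\left(J \right)} = \frac{5 J}{2}$ ($l{\left(J \right)} = \frac{14 J + J}{6} = \frac{15 J}{6} = \frac{5 J}{2}$)
$P{\left(z \right)} = \frac{1}{2 + z}$ ($P{\left(z \right)} = \frac{1}{z + 2} = \frac{1}{2 + z}$)
$E = \frac{1}{32146} \approx 3.1108 \cdot 10^{-5}$
$E - P{\left(l{\left(6 \right)} \right)} = \frac{1}{32146} - \frac{1}{2 + \frac{5}{2} \cdot 6} = \frac{1}{32146} - \frac{1}{2 + 15} = \frac{1}{32146} - \frac{1}{17} = - \frac{32129}{546482}$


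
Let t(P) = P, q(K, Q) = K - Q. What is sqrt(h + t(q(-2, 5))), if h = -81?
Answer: 2*I*sqrt(22) ≈ 9.3808*I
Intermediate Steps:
sqrt(h + t(q(-2, 5))) = sqrt(-81 + (-2 - 1*5)) = sqrt(-81 + (-2 - 5)) = sqrt(-81 - 7) = sqrt(-88) = 2*I*sqrt(22)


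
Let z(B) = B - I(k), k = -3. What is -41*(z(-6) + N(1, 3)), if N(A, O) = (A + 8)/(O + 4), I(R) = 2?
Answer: 1927/7 ≈ 275.29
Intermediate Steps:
N(A, O) = (8 + A)/(4 + O)
z(B) = -2 + B (z(B) = B - 1*2 = B - 2 = -2 + B)
-41*(z(-6) + N(1, 3)) = -41*((-2 - 6) + (8 + 1)/(4 + 3)) = -41*(-8 + 9/7) = -41*(-47/7) = 1927/7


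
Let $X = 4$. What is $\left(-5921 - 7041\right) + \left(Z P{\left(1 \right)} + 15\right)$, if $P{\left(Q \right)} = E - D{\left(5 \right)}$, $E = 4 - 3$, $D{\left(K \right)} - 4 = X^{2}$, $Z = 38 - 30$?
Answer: $-13099$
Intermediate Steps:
$Z = 8$
$D{\left(K \right)} = 20$ ($D{\left(K \right)} = 4 + 4^{2} = 4 + 16 = 20$)
$E = 1$
$P{\left(Q \right)} = -19$ ($P{\left(Q \right)} = 1 - 20 = -19$)
$\left(-5921 - 7041\right) + \left(Z P{\left(1 \right)} + 15\right) = \left(-5921 - 7041\right) + \left(8 \left(-19\right) + 15\right) = \left(-5921 - 7041\right) + \left(-152 + 15\right) = -12962 - 137 = -13099$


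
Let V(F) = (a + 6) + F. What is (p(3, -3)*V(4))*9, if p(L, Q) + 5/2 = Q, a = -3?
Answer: -693/2 ≈ -346.50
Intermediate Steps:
p(L, Q) = -5/2 + Q
V(F) = 3 + F (V(F) = (-3 + 6) + F = 3 + F)
(p(3, -3)*V(4))*9 = ((-5/2 - 3)*(3 + 4))*9 = -11/2*7*9 = -77/2*9 = -693/2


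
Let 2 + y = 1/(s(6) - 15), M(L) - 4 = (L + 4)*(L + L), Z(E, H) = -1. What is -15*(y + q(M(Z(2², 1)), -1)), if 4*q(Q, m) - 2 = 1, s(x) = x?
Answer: 245/12 ≈ 20.417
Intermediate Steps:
M(L) = 4 + 2*L*(4 + L) (M(L) = 4 + (L + 4)*(L + L) = 4 + (4 + L)*(2*L) = 4 + 2*L*(4 + L))
q(Q, m) = ¾ (q(Q, m) = ½ + (¼)*1 = ½ + ¼ = ¾)
y = -19/9 (y = -2 + 1/(6 - 15) = -2 + 1/(-9) = -2 - ⅑ = -19/9 ≈ -2.1111)
-15*(y + q(M(Z(2², 1)), -1)) = -15*(-19/9 + ¾) = -15*(-49/36) = 245/12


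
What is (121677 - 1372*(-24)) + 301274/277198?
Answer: 21428249032/138599 ≈ 1.5461e+5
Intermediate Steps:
(121677 - 1372*(-24)) + 301274/277198 = (121677 + 32928) + 301274*(1/277198) = 154605 + 150637/138599 = 21428249032/138599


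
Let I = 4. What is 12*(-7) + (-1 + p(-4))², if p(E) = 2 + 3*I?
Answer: 85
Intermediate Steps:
p(E) = 14 (p(E) = 2 + 3*4 = 2 + 12 = 14)
12*(-7) + (-1 + p(-4))² = 12*(-7) + (-1 + 14)² = -84 + 13² = -84 + 169 = 85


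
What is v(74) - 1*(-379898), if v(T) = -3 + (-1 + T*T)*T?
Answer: 785045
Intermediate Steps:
v(T) = -3 + T*(-1 + T²) (v(T) = -3 + (-1 + T²)*T = -3 + T*(-1 + T²))
v(74) - 1*(-379898) = (-3 + 74³ - 1*74) - 1*(-379898) = (-3 + 405224 - 74) + 379898 = 405147 + 379898 = 785045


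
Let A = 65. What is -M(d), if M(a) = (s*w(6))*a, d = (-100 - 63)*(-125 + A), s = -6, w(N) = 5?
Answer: 293400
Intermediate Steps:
d = 9780 (d = (-100 - 63)*(-125 + 65) = -163*(-60) = 9780)
M(a) = -30*a (M(a) = (-6*5)*a = -30*a)
-M(d) = -(-30)*9780 = -1*(-293400) = 293400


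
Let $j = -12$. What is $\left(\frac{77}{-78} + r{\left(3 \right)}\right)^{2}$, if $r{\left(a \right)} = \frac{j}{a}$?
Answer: $\frac{151321}{6084} \approx 24.872$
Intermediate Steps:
$r{\left(a \right)} = - \frac{12}{a}$
$\left(\frac{77}{-78} + r{\left(3 \right)}\right)^{2} = \left(\frac{77}{-78} - \frac{12}{3}\right)^{2} = \left(77 \left(- \frac{1}{78}\right) - 4\right)^{2} = \left(- \frac{77}{78} - 4\right)^{2} = \left(- \frac{389}{78}\right)^{2} = \frac{151321}{6084}$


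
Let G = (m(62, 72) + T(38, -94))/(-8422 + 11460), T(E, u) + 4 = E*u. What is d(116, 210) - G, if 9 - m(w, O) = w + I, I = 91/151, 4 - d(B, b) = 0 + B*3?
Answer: -78628901/229369 ≈ -342.81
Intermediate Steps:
d(B, b) = 4 - 3*B (d(B, b) = 4 - (0 + B*3) = 4 - (0 + 3*B) = 4 - 3*B)
T(E, u) = -4 + E*u
I = 91/151 (I = 91*(1/151) = 91/151 ≈ 0.60265)
m(w, O) = 1268/151 - w (m(w, O) = 9 - (w + 91/151) = 9 - (91/151 + w) = 9 + (-91/151 - w) = 1268/151 - w)
G = -274035/229369 (G = ((1268/151 - 1*62) + (-4 + 38*(-94)))/(-8422 + 11460) = ((1268/151 - 62) + (-4 - 3572))/3038 = (-8094/151 - 3576)*(1/3038) = -548070/151*1/3038 = -274035/229369 ≈ -1.1947)
d(116, 210) - G = (4 - 3*116) - 1*(-274035/229369) = (4 - 348) + 274035/229369 = -344 + 274035/229369 = -78628901/229369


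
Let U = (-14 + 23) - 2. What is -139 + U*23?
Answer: 22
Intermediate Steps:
U = 7 (U = 9 - 2 = 7)
-139 + U*23 = -139 + 7*23 = -139 + 161 = 22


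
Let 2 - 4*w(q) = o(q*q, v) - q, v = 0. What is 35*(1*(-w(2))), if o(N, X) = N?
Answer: 0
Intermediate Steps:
w(q) = ½ - q²/4 + q/4 (w(q) = ½ - (q*q - q)/4 = ½ - (q² - q)/4 = ½ + (-q²/4 + q/4) = ½ - q²/4 + q/4)
35*(1*(-w(2))) = 35*(1*(-(½ - ¼*2² + (¼)*2))) = 35*(1*(-(½ - ¼*4 + ½))) = 35*(1*(-(½ - 1 + ½))) = 35*(1*(-1*0)) = 35*(1*0) = 35*0 = 0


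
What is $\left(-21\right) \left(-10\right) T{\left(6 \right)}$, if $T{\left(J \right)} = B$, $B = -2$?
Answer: $-420$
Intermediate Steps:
$T{\left(J \right)} = -2$
$\left(-21\right) \left(-10\right) T{\left(6 \right)} = \left(-21\right) \left(-10\right) \left(-2\right) = 210 \left(-2\right) = -420$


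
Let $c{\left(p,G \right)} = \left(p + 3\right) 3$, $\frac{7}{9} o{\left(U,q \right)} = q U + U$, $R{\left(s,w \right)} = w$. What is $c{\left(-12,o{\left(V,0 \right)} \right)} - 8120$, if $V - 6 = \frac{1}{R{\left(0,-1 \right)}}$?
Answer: $-8147$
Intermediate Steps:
$V = 5$ ($V = 6 + \frac{1}{-1} = 6 - 1 = 5$)
$o{\left(U,q \right)} = \frac{9 U}{7} + \frac{9 U q}{7}$ ($o{\left(U,q \right)} = \frac{9 \left(q U + U\right)}{7} = \frac{9 \left(U q + U\right)}{7} = \frac{9 \left(U + U q\right)}{7} = \frac{9 U}{7} + \frac{9 U q}{7}$)
$c{\left(p,G \right)} = 9 + 3 p$ ($c{\left(p,G \right)} = \left(3 + p\right) 3 = 9 + 3 p$)
$c{\left(-12,o{\left(V,0 \right)} \right)} - 8120 = \left(9 + 3 \left(-12\right)\right) - 8120 = \left(9 - 36\right) - 8120 = -27 - 8120 = -8147$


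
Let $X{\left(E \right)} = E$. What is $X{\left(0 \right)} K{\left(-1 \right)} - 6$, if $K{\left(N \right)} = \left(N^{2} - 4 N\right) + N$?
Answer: $-6$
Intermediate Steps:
$K{\left(N \right)} = N^{2} - 3 N$
$X{\left(0 \right)} K{\left(-1 \right)} - 6 = 0 \left(- (-3 - 1)\right) - 6 = 0 \left(\left(-1\right) \left(-4\right)\right) - 6 = 0 \cdot 4 - 6 = 0 - 6 = -6$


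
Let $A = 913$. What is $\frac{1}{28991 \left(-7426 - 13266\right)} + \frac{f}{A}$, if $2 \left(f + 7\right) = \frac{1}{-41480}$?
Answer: $- \frac{87091004565023}{11359133279518640} \approx -0.007667$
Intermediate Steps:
$f = - \frac{580721}{82960}$ ($f = -7 + \frac{1}{2 \left(-41480\right)} = -7 + \frac{1}{2} \left(- \frac{1}{41480}\right) = -7 - \frac{1}{82960} = - \frac{580721}{82960} \approx -7.0$)
$\frac{1}{28991 \left(-7426 - 13266\right)} + \frac{f}{A} = \frac{1}{28991 \left(-7426 - 13266\right)} - \frac{580721}{82960 \cdot 913} = \frac{1}{28991 \left(-20692\right)} - \frac{580721}{75742480} = \frac{1}{28991} \left(- \frac{1}{20692}\right) - \frac{580721}{75742480} = - \frac{1}{599881772} - \frac{580721}{75742480} = - \frac{87091004565023}{11359133279518640}$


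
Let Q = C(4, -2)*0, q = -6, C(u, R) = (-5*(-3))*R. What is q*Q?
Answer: 0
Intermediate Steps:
C(u, R) = 15*R
Q = 0 (Q = (15*(-2))*0 = -30*0 = 0)
q*Q = -6*0 = 0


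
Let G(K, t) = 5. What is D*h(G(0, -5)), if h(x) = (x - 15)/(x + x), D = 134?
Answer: -134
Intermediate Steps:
h(x) = (-15 + x)/(2*x) (h(x) = (-15 + x)/((2*x)) = (-15 + x)*(1/(2*x)) = (-15 + x)/(2*x))
D*h(G(0, -5)) = 134*((1/2)*(-15 + 5)/5) = 134*((1/2)*(1/5)*(-10)) = 134*(-1) = -134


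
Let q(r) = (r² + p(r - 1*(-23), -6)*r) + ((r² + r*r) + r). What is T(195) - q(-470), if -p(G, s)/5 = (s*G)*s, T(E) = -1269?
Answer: 37152701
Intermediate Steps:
p(G, s) = -5*G*s² (p(G, s) = -5*s*G*s = -5*G*s*s = -5*G*s²)
q(r) = r + 3*r² + r*(-4140 - 180*r) (q(r) = (r² + (-5*(r - 1*(-23))*(-6)²)*r) + ((r² + r*r) + r) = (r² + (-5*(r + 23)*36)*r) + ((r² + r²) + r) = (r² + (-5*(23 + r)*36)*r) + (2*r² + r) = (r² + (-4140 - 180*r)*r) + (r + 2*r²) = (r² + r*(-4140 - 180*r)) + (r + 2*r²) = r + 3*r² + r*(-4140 - 180*r))
T(195) - q(-470) = -1269 - (-470)*(-4139 - 177*(-470)) = -1269 - (-470)*(-4139 + 83190) = -1269 - (-470)*79051 = -1269 - 1*(-37153970) = -1269 + 37153970 = 37152701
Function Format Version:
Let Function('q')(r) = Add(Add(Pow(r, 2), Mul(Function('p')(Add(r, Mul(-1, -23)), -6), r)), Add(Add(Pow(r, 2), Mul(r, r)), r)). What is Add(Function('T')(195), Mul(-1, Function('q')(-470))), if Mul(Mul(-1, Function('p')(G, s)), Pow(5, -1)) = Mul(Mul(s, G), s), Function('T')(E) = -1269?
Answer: 37152701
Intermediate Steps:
Function('p')(G, s) = Mul(-5, G, Pow(s, 2)) (Function('p')(G, s) = Mul(-5, Mul(Mul(s, G), s)) = Mul(-5, Mul(Mul(G, s), s)) = Mul(-5, Mul(G, Pow(s, 2))) = Mul(-5, G, Pow(s, 2)))
Function('q')(r) = Add(r, Mul(3, Pow(r, 2)), Mul(r, Add(-4140, Mul(-180, r)))) (Function('q')(r) = Add(Add(Pow(r, 2), Mul(Mul(-5, Add(r, Mul(-1, -23)), Pow(-6, 2)), r)), Add(Add(Pow(r, 2), Mul(r, r)), r)) = Add(Add(Pow(r, 2), Mul(Mul(-5, Add(r, 23), 36), r)), Add(Add(Pow(r, 2), Pow(r, 2)), r)) = Add(Add(Pow(r, 2), Mul(Mul(-5, Add(23, r), 36), r)), Add(Mul(2, Pow(r, 2)), r)) = Add(Add(Pow(r, 2), Mul(Add(-4140, Mul(-180, r)), r)), Add(r, Mul(2, Pow(r, 2)))) = Add(Add(Pow(r, 2), Mul(r, Add(-4140, Mul(-180, r)))), Add(r, Mul(2, Pow(r, 2)))) = Add(r, Mul(3, Pow(r, 2)), Mul(r, Add(-4140, Mul(-180, r)))))
Add(Function('T')(195), Mul(-1, Function('q')(-470))) = Add(-1269, Mul(-1, Mul(-470, Add(-4139, Mul(-177, -470))))) = Add(-1269, Mul(-1, Mul(-470, Add(-4139, 83190)))) = Add(-1269, Mul(-1, Mul(-470, 79051))) = Add(-1269, Mul(-1, -37153970)) = Add(-1269, 37153970) = 37152701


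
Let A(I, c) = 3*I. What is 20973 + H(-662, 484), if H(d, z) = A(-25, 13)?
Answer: 20898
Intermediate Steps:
H(d, z) = -75 (H(d, z) = 3*(-25) = -75)
20973 + H(-662, 484) = 20973 - 75 = 20898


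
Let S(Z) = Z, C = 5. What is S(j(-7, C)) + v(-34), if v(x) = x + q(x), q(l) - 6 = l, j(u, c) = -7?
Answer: -69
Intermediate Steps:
q(l) = 6 + l
v(x) = 6 + 2*x (v(x) = x + (6 + x) = 6 + 2*x)
S(j(-7, C)) + v(-34) = -7 + (6 + 2*(-34)) = -7 + (6 - 68) = -7 - 62 = -69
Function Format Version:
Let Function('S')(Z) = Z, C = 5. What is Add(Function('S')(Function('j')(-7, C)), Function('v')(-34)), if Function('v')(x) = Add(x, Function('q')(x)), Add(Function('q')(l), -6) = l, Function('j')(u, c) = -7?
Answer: -69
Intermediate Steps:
Function('q')(l) = Add(6, l)
Function('v')(x) = Add(6, Mul(2, x)) (Function('v')(x) = Add(x, Add(6, x)) = Add(6, Mul(2, x)))
Add(Function('S')(Function('j')(-7, C)), Function('v')(-34)) = Add(-7, Add(6, Mul(2, -34))) = Add(-7, Add(6, -68)) = Add(-7, -62) = -69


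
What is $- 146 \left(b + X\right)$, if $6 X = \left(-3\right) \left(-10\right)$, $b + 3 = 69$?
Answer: $-10366$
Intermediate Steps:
$b = 66$ ($b = -3 + 69 = 66$)
$X = 5$ ($X = \frac{\left(-3\right) \left(-10\right)}{6} = \frac{1}{6} \cdot 30 = 5$)
$- 146 \left(b + X\right) = - 146 \left(66 + 5\right) = \left(-146\right) 71 = -10366$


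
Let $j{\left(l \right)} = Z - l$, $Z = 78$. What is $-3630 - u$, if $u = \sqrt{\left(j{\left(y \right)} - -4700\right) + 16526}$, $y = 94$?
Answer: $-3630 - \sqrt{21210} \approx -3775.6$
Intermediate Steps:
$j{\left(l \right)} = 78 - l$
$u = \sqrt{21210}$ ($u = \sqrt{\left(\left(78 - 94\right) - -4700\right) + 16526} = \sqrt{\left(\left(78 - 94\right) + 4700\right) + 16526} = \sqrt{\left(-16 + 4700\right) + 16526} = \sqrt{4684 + 16526} = \sqrt{21210} \approx 145.64$)
$-3630 - u = -3630 - \sqrt{21210}$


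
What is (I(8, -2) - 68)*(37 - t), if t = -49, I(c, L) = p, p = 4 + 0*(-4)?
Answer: -5504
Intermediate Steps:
p = 4 (p = 4 + 0 = 4)
I(c, L) = 4
(I(8, -2) - 68)*(37 - t) = (4 - 68)*(37 - 1*(-49)) = -64*(37 + 49) = -64*86 = -5504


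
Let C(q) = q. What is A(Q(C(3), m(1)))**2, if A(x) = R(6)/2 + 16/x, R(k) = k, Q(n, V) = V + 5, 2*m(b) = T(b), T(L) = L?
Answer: 4225/121 ≈ 34.917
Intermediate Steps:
m(b) = b/2
Q(n, V) = 5 + V
A(x) = 3 + 16/x (A(x) = 6/2 + 16/x = 6*(1/2) + 16/x = 3 + 16/x)
A(Q(C(3), m(1)))**2 = (3 + 16/(5 + (1/2)*1))**2 = (3 + 16/(5 + 1/2))**2 = (3 + 16/(11/2))**2 = (3 + 16*(2/11))**2 = (3 + 32/11)**2 = (65/11)**2 = 4225/121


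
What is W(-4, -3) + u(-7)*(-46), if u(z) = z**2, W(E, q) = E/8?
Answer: -4509/2 ≈ -2254.5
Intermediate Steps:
W(E, q) = E/8 (W(E, q) = E*(1/8) = E/8)
W(-4, -3) + u(-7)*(-46) = (1/8)*(-4) + (-7)**2*(-46) = -1/2 + 49*(-46) = -1/2 - 2254 = -4509/2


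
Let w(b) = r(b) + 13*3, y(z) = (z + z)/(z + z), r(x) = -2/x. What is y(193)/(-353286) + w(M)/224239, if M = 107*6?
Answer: 1450151143/8476593430878 ≈ 0.00017108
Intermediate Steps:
M = 642
y(z) = 1 (y(z) = (2*z)/((2*z)) = (2*z)*(1/(2*z)) = 1)
w(b) = 39 - 2/b (w(b) = -2/b + 13*3 = -2/b + 39 = 39 - 2/b)
y(193)/(-353286) + w(M)/224239 = 1/(-353286) + (39 - 2/642)/224239 = 1*(-1/353286) + (39 - 2*1/642)*(1/224239) = -1/353286 + (39 - 1/321)*(1/224239) = -1/353286 + (12518/321)*(1/224239) = -1/353286 + 12518/71980719 = 1450151143/8476593430878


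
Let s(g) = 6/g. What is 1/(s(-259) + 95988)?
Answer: 259/24860886 ≈ 1.0418e-5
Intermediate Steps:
1/(s(-259) + 95988) = 1/(6/(-259) + 95988) = 1/(6*(-1/259) + 95988) = 1/(-6/259 + 95988) = 1/(24860886/259) = 259/24860886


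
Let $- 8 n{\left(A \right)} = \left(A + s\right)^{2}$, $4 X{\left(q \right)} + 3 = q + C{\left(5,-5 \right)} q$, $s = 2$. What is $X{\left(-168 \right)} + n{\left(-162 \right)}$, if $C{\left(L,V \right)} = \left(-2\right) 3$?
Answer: $- \frac{11963}{4} \approx -2990.8$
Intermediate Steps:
$C{\left(L,V \right)} = -6$
$X{\left(q \right)} = - \frac{3}{4} - \frac{5 q}{4}$ ($X{\left(q \right)} = - \frac{3}{4} + \frac{q - 6 q}{4} = - \frac{3}{4} + \frac{\left(-5\right) q}{4} = - \frac{3}{4} - \frac{5 q}{4}$)
$n{\left(A \right)} = - \frac{\left(2 + A\right)^{2}}{8}$ ($n{\left(A \right)} = - \frac{\left(A + 2\right)^{2}}{8} = - \frac{\left(2 + A\right)^{2}}{8}$)
$X{\left(-168 \right)} + n{\left(-162 \right)} = \left(- \frac{3}{4} - -210\right) - \frac{\left(2 - 162\right)^{2}}{8} = \left(- \frac{3}{4} + 210\right) - \frac{\left(-160\right)^{2}}{8} = \frac{837}{4} - 3200 = - \frac{11963}{4}$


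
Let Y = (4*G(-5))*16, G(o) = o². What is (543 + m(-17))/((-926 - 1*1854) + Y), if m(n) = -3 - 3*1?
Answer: -537/1180 ≈ -0.45508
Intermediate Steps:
m(n) = -6 (m(n) = -3 - 3 = -6)
Y = 1600 (Y = (4*(-5)²)*16 = (4*25)*16 = 100*16 = 1600)
(543 + m(-17))/((-926 - 1*1854) + Y) = (543 - 6)/((-926 - 1*1854) + 1600) = 537/((-926 - 1854) + 1600) = 537/(-2780 + 1600) = 537/(-1180) = 537*(-1/1180) = -537/1180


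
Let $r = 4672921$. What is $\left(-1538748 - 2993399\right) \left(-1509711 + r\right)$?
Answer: $-14336132711870$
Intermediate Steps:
$\left(-1538748 - 2993399\right) \left(-1509711 + r\right) = \left(-1538748 - 2993399\right) \left(-1509711 + 4672921\right) = \left(-4532147\right) 3163210 = -14336132711870$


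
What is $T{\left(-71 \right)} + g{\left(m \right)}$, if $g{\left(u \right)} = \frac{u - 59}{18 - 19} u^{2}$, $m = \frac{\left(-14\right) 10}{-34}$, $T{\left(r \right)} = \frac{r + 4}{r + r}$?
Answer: $\frac{649510571}{697646} \approx 931.0$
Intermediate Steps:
$T{\left(r \right)} = \frac{4 + r}{2 r}$
$m = \frac{70}{17}$ ($m = \left(-140\right) \left(- \frac{1}{34}\right) = \frac{70}{17} \approx 4.1176$)
$g{\left(u \right)} = u^{2} \left(59 - u\right)$ ($g{\left(u \right)} = \frac{-59 + u}{-1} u^{2} = \left(-59 + u\right) \left(-1\right) u^{2} = \left(59 - u\right) u^{2} = u^{2} \left(59 - u\right)$)
$T{\left(-71 \right)} + g{\left(m \right)} = \frac{4 - 71}{2 \left(-71\right)} + \left(\frac{70}{17}\right)^{2} \left(59 - \frac{70}{17}\right) = \frac{1}{2} \left(- \frac{1}{71}\right) \left(-67\right) + \frac{4900 \left(59 - \frac{70}{17}\right)}{289} = \frac{67}{142} + \frac{4900}{289} \cdot \frac{933}{17} = \frac{67}{142} + \frac{4571700}{4913} = \frac{649510571}{697646}$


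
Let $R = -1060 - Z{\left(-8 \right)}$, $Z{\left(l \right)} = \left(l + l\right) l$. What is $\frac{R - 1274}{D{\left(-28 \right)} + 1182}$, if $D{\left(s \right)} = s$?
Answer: $- \frac{1231}{577} \approx -2.1334$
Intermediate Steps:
$Z{\left(l \right)} = 2 l^{2}$ ($Z{\left(l \right)} = 2 l l = 2 l^{2}$)
$R = -1188$ ($R = -1060 - 2 \left(-8\right)^{2} = -1060 - 2 \cdot 64 = -1060 - 128 = -1188$)
$\frac{R - 1274}{D{\left(-28 \right)} + 1182} = \frac{-1188 - 1274}{-28 + 1182} = - \frac{2462}{1154} = \left(-2462\right) \frac{1}{1154} = - \frac{1231}{577}$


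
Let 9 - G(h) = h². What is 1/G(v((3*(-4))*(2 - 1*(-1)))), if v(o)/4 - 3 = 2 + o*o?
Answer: -1/27081607 ≈ -3.6925e-8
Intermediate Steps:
v(o) = 20 + 4*o² (v(o) = 12 + 4*(2 + o*o) = 12 + 4*(2 + o²) = 12 + (8 + 4*o²) = 20 + 4*o²)
G(h) = 9 - h²
1/G(v((3*(-4))*(2 - 1*(-1)))) = 1/(9 - (20 + 4*((3*(-4))*(2 - 1*(-1)))²)²) = 1/(9 - (20 + 4*(-12*(2 + 1))²)²) = 1/(9 - (20 + 4*(-12*3)²)²) = 1/(9 - (20 + 4*(-36)²)²) = 1/(9 - (20 + 4*1296)²) = 1/(9 - (20 + 5184)²) = 1/(9 - 1*5204²) = 1/(9 - 1*27081616) = 1/(9 - 27081616) = 1/(-27081607) = -1/27081607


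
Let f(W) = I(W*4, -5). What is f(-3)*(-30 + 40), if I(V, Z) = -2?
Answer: -20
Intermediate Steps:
f(W) = -2
f(-3)*(-30 + 40) = -2*(-30 + 40) = -2*10 = -20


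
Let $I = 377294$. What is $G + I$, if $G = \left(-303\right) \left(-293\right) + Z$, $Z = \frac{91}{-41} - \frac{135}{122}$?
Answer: $\frac{2331280509}{5002} \approx 4.6607 \cdot 10^{5}$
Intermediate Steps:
$Z = - \frac{16637}{5002}$ ($Z = 91 \left(- \frac{1}{41}\right) - \frac{135}{122} = - \frac{91}{41} - \frac{135}{122} = - \frac{16637}{5002} \approx -3.3261$)
$G = \frac{444055921}{5002}$ ($G = \left(-303\right) \left(-293\right) - \frac{16637}{5002} = 88779 - \frac{16637}{5002} = \frac{444055921}{5002} \approx 88776.0$)
$G + I = \frac{444055921}{5002} + 377294 = \frac{2331280509}{5002}$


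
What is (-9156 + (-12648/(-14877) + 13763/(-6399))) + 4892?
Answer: -15038805973/3525849 ≈ -4265.3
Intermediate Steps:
(-9156 + (-12648/(-14877) + 13763/(-6399))) + 4892 = (-9156 + (-12648*(-1/14877) + 13763*(-1/6399))) + 4892 = (-9156 + (4216/4959 - 13763/6399)) + 4892 = (-9156 - 4585837/3525849) + 4892 = -32287259281/3525849 + 4892 = -15038805973/3525849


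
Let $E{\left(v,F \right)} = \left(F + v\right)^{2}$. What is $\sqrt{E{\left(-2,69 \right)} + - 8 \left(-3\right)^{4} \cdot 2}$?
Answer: $\sqrt{3193} \approx 56.507$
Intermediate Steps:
$\sqrt{E{\left(-2,69 \right)} + - 8 \left(-3\right)^{4} \cdot 2} = \sqrt{\left(69 - 2\right)^{2} + - 8 \left(-3\right)^{4} \cdot 2} = \sqrt{67^{2} + \left(-8\right) 81 \cdot 2} = \sqrt{4489 - 1296} = \sqrt{3193}$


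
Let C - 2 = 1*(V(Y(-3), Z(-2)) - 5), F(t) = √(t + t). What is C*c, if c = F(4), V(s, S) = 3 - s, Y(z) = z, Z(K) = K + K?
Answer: 6*√2 ≈ 8.4853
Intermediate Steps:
Z(K) = 2*K
F(t) = √2*√t (F(t) = √(2*t) = √2*√t)
c = 2*√2 (c = √2*√4 = √2*2 = 2*√2 ≈ 2.8284)
C = 3 (C = 2 + 1*((3 - 1*(-3)) - 5) = 2 + 1*((3 + 3) - 5) = 2 + 1*(6 - 5) = 2 + 1*1 = 2 + 1 = 3)
C*c = 3*(2*√2) = 6*√2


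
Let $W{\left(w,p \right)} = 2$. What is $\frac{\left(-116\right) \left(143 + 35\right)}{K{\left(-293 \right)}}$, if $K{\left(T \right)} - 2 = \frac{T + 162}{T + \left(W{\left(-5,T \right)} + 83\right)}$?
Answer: $- \frac{4294784}{547} \approx -7851.5$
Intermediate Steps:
$K{\left(T \right)} = 2 + \frac{162 + T}{85 + T}$ ($K{\left(T \right)} = 2 + \frac{T + 162}{T + \left(2 + 83\right)} = 2 + \frac{162 + T}{T + 85} = 2 + \frac{162 + T}{85 + T}$)
$\frac{\left(-116\right) \left(143 + 35\right)}{K{\left(-293 \right)}} = \frac{\left(-116\right) \left(143 + 35\right)}{\frac{1}{85 - 293} \left(332 + 3 \left(-293\right)\right)} = \frac{\left(-116\right) 178}{\frac{1}{-208} \left(332 - 879\right)} = - \frac{20648}{\left(- \frac{1}{208}\right) \left(-547\right)} = - \frac{20648}{\frac{547}{208}} = \left(-20648\right) \frac{208}{547} = - \frac{4294784}{547}$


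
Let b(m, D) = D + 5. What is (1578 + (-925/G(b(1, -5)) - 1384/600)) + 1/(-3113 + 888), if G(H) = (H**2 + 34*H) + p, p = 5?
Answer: 371315/267 ≈ 1390.7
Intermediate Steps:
b(m, D) = 5 + D
G(H) = 5 + H**2 + 34*H (G(H) = (H**2 + 34*H) + 5 = 5 + H**2 + 34*H)
(1578 + (-925/G(b(1, -5)) - 1384/600)) + 1/(-3113 + 888) = (1578 + (-925/(5 + (5 - 5)**2 + 34*(5 - 5)) - 1384/600)) + 1/(-3113 + 888) = (1578 + (-925/(5 + 0**2 + 34*0) - 1384*1/600)) + 1/(-2225) = (1578 + (-925/(5 + 0 + 0) - 173/75)) - 1/2225 = (1578 + (-925/5 - 173/75)) - 1/2225 = (1578 + (-925*1/5 - 173/75)) - 1/2225 = (1578 + (-185 - 173/75)) - 1/2225 = (1578 - 14048/75) - 1/2225 = 104302/75 - 1/2225 = 371315/267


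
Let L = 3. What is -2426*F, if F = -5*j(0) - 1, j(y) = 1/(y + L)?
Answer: 19408/3 ≈ 6469.3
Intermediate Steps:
j(y) = 1/(3 + y) (j(y) = 1/(y + 3) = 1/(3 + y))
F = -8/3 (F = -5/(3 + 0) - 1 = -5/3 - 1 = -8/3 ≈ -2.6667)
-2426*F = -2426*(-8/3) = 19408/3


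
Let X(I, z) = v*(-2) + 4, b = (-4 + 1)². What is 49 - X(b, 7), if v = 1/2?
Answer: 46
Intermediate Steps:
v = ½ ≈ 0.50000
b = 9 (b = (-3)² = 9)
X(I, z) = 3 (X(I, z) = (½)*(-2) + 4 = -1 + 4 = 3)
49 - X(b, 7) = 49 - 1*3 = 49 - 3 = 46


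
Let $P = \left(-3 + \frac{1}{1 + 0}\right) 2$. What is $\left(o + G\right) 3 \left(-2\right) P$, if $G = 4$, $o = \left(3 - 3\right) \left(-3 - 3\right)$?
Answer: $96$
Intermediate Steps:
$o = 0$ ($o = 0 \left(-6\right) = 0$)
$P = -4$ ($P = \left(-3 + 1^{-1}\right) 2 = \left(-3 + 1\right) 2 = \left(-2\right) 2 = -4$)
$\left(o + G\right) 3 \left(-2\right) P = \left(0 + 4\right) 3 \left(-2\right) \left(-4\right) = 4 \cdot 3 \left(-2\right) \left(-4\right) = 12 \left(-2\right) \left(-4\right) = \left(-24\right) \left(-4\right) = 96$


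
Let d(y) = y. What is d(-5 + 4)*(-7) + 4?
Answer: 11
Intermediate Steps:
d(-5 + 4)*(-7) + 4 = (-5 + 4)*(-7) + 4 = -1*(-7) + 4 = 7 + 4 = 11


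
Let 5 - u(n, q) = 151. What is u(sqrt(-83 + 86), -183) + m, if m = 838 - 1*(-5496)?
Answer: 6188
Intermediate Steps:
u(n, q) = -146 (u(n, q) = 5 - 1*151 = 5 - 151 = -146)
m = 6334 (m = 838 + 5496 = 6334)
u(sqrt(-83 + 86), -183) + m = -146 + 6334 = 6188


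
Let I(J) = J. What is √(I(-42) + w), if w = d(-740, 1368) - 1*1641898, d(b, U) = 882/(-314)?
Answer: I*√40472248297/157 ≈ 1281.4*I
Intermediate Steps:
d(b, U) = -441/157 (d(b, U) = 882*(-1/314) = -441/157)
w = -257778427/157 (w = -441/157 - 1*1641898 = -441/157 - 1641898 = -257778427/157 ≈ -1.6419e+6)
√(I(-42) + w) = √(-42 - 257778427/157) = √(-257785021/157) = I*√40472248297/157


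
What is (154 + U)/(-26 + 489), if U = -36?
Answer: 118/463 ≈ 0.25486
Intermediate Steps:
(154 + U)/(-26 + 489) = (154 - 36)/(-26 + 489) = 118/463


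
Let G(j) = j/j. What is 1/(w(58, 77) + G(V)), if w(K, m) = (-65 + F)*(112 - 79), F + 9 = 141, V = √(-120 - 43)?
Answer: 1/2212 ≈ 0.00045208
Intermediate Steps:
V = I*√163 (V = √(-163) = I*√163 ≈ 12.767*I)
F = 132 (F = -9 + 141 = 132)
G(j) = 1
w(K, m) = 2211 (w(K, m) = (-65 + 132)*(112 - 79) = 67*33 = 2211)
1/(w(58, 77) + G(V)) = 1/(2211 + 1) = 1/2212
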